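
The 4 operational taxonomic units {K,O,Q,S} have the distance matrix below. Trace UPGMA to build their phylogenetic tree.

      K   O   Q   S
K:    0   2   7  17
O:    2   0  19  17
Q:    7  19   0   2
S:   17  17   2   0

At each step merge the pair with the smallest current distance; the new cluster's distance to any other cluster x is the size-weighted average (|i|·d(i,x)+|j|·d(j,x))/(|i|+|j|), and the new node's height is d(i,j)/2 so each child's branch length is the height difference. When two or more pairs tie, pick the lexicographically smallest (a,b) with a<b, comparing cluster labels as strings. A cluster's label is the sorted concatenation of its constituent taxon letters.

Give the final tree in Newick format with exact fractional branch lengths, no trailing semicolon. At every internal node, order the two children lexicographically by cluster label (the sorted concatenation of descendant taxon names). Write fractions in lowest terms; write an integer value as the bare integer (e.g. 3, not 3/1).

1. join K+O (d=2) ⇒ KO; edges |K|=1, |O|=1
  updated: d(KO,Q)=13, d(KO,S)=17
2. join Q+S (d=2) ⇒ QS; edges |Q|=1, |S|=1
  updated: d(KO,QS)=15
3. join KO+QS (d=15) ⇒ KOQS; edges |KO|=13/2, |QS|=13/2
final tree: ((K:1,O:1):13/2,(Q:1,S:1):13/2)
total length: 17

((K:1,O:1):13/2,(Q:1,S:1):13/2)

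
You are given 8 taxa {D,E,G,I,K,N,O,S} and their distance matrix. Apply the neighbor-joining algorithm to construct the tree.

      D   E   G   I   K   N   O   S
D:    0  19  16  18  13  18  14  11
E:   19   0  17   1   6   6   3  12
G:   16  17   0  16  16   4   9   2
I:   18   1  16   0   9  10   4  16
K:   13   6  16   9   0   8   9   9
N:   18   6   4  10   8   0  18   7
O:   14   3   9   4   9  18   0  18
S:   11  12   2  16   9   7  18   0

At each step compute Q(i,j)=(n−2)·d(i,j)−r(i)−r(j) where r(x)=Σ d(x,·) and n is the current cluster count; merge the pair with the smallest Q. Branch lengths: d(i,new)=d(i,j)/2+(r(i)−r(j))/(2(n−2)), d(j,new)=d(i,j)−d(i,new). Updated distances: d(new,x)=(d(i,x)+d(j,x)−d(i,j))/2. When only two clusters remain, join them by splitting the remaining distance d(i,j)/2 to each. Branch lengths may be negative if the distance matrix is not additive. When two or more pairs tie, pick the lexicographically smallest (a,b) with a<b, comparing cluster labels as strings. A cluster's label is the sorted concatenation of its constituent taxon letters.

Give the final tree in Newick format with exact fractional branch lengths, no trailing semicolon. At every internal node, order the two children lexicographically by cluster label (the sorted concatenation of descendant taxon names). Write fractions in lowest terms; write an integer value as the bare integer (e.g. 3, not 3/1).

(((((D:311/32,((G:17/12,S:7/12):11/4,N:7/4):105/32):23/16,K:37/16):259/64,O:133/64):59/64,E:-15/64):79/128,I:79/128)

iteration 1: select G,S (d=2, Q=-143); attach at lengths (17/12, 7/12); label the merged cluster GS
  updated: d(D,GS)=25/2, d(E,GS)=27/2, d(GS,I)=15, d(GS,K)=23/2, d(GS,N)=9/2, d(GS,O)=25/2
iteration 2: select GS,N (d=9/2, Q=-223/2); attach at lengths (11/4, 7/4); label the merged cluster GNS
  updated: d(D,GNS)=13, d(E,GNS)=15/2, d(GNS,I)=41/4, d(GNS,K)=15/2, d(GNS,O)=13
iteration 3: select D,GNS (d=13, Q=-305/4); attach at lengths (311/32, 105/32); label the merged cluster DGNS
  updated: d(DGNS,E)=27/4, d(DGNS,I)=61/8, d(DGNS,K)=15/4, d(DGNS,O)=7
iteration 4: select DGNS,K (d=15/4, Q=-333/8); attach at lengths (23/16, 37/16); label the merged cluster DGKNS
  updated: d(DGKNS,E)=9/2, d(DGKNS,I)=103/16, d(DGKNS,O)=49/8
iteration 5: select DGKNS,O (d=49/8, Q=-287/16); attach at lengths (259/64, 133/64); label the merged cluster DGKNOS
  updated: d(DGKNOS,E)=11/16, d(DGKNOS,I)=69/32
iteration 6: select DGKNOS,E (d=11/16, Q=-123/32); attach at lengths (59/64, -15/64); label the merged cluster DEGKNOS
  updated: d(DEGKNOS,I)=79/64
iteration 7: select DEGKNOS,I (d=79/64); attach at lengths (79/128, 79/128); label the merged cluster DEGIKNOS
final tree: (((((D:311/32,((G:17/12,S:7/12):11/4,N:7/4):105/32):23/16,K:37/16):259/64,O:133/64):59/64,E:-15/64):79/128,I:79/128)
total length: 2003/64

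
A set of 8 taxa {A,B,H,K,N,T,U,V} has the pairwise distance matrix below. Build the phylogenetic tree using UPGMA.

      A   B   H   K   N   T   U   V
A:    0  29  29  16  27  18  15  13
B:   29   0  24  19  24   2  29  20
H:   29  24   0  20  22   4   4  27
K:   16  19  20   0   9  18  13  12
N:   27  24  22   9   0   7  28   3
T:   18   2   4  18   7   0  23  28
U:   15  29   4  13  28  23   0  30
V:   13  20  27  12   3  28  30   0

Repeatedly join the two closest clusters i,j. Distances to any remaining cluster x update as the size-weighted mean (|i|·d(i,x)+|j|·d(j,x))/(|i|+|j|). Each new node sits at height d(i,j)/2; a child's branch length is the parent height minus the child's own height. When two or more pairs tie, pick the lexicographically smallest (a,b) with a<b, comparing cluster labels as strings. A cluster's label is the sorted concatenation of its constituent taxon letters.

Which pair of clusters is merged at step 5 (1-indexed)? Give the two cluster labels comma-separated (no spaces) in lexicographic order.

A,KNV

1. join B+T (d=2) ⇒ BT; edges |B|=1, |T|=1
  updated: d(A,BT)=47/2, d(BT,H)=14, d(BT,K)=37/2, d(BT,N)=31/2, d(BT,U)=26, d(BT,V)=24
2. join N+V (d=3) ⇒ NV; edges |N|=3/2, |V|=3/2
  updated: d(A,NV)=20, d(BT,NV)=79/4, d(H,NV)=49/2, d(K,NV)=21/2, d(NV,U)=29
3. join H+U (d=4) ⇒ HU; edges |H|=2, |U|=2
  updated: d(A,HU)=22, d(BT,HU)=20, d(HU,K)=33/2, d(HU,NV)=107/4
4. join K+NV (d=21/2) ⇒ KNV; edges |K|=21/4, |NV|=15/4
  updated: d(A,KNV)=56/3, d(BT,KNV)=58/3, d(HU,KNV)=70/3
5. join A+KNV (d=56/3) ⇒ AKNV; edges |A|=28/3, |KNV|=49/12
  updated: d(AKNV,BT)=163/8, d(AKNV,HU)=23
6. join BT+HU (d=20) ⇒ BHTU; edges |BT|=9, |HU|=8
  updated: d(AKNV,BHTU)=347/16
7. join AKNV+BHTU (d=347/16) ⇒ ABHKNTUV; edges |AKNV|=145/96, |BHTU|=27/32
final tree: ((A:28/3,(K:21/4,(N:3/2,V:3/2):15/4):49/12):145/96,((B:1,T:1):9,(H:2,U:2):8):27/32)
total length: 2437/48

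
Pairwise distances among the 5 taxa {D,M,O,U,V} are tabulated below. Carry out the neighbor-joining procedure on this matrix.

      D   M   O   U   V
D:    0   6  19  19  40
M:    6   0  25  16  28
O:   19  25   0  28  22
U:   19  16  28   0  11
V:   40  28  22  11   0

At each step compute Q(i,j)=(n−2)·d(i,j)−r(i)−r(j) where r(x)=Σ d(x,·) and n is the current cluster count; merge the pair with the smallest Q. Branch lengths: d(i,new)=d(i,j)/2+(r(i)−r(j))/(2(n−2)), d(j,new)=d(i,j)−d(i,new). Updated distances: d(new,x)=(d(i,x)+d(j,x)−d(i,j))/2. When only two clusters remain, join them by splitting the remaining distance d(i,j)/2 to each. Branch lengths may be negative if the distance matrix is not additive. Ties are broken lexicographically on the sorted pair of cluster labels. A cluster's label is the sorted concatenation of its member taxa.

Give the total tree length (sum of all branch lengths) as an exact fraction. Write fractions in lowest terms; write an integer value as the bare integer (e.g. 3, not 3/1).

359/8

iteration 1: select U,V (d=11, Q=-142); attach at lengths (1, 10); label the merged cluster UV
  updated: d(D,UV)=24, d(M,UV)=33/2, d(O,UV)=39/2
iteration 2: select D,M (d=6, Q=-169/2); attach at lengths (27/8, 21/8); label the merged cluster DM
  updated: d(DM,O)=19, d(DM,UV)=69/4
iteration 3: select DM,O (d=19, Q=-223/4); attach at lengths (67/8, 85/8); label the merged cluster DMO
  updated: d(DMO,UV)=71/8
iteration 4: select DMO,UV (d=71/8); attach at lengths (71/16, 71/16); label the merged cluster DMOUV
final tree: (((D:27/8,M:21/8):67/8,O:85/8):71/16,(U:1,V:10):71/16)
total length: 359/8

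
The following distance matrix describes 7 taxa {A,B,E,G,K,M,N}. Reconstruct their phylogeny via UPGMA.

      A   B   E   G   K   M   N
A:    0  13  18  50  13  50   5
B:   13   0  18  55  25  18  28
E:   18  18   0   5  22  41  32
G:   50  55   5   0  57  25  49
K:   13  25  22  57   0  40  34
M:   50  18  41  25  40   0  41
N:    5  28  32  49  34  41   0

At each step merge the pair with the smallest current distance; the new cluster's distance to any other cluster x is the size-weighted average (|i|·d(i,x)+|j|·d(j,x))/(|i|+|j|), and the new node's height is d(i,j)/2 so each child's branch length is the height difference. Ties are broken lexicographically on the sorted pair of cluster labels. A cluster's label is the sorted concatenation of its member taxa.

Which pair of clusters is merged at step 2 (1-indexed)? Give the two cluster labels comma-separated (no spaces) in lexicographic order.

step 1: merge (A,N) at d=5; branch lengths A→5/2, N→5/2; new cluster AN
  updated: d(AN,B)=41/2, d(AN,E)=25, d(AN,G)=99/2, d(AN,K)=47/2, d(AN,M)=91/2
step 2: merge (E,G) at d=5; branch lengths E→5/2, G→5/2; new cluster EG
  updated: d(AN,EG)=149/4, d(B,EG)=73/2, d(EG,K)=79/2, d(EG,M)=33
step 3: merge (B,M) at d=18; branch lengths B→9, M→9; new cluster BM
  updated: d(AN,BM)=33, d(BM,EG)=139/4, d(BM,K)=65/2
step 4: merge (AN,K) at d=47/2; branch lengths AN→37/4, K→47/4; new cluster AKN
  updated: d(AKN,BM)=197/6, d(AKN,EG)=38
step 5: merge (AKN,BM) at d=197/6; branch lengths AKN→14/3, BM→89/12; new cluster ABKMN
  updated: d(ABKMN,EG)=367/10
step 6: merge (ABKMN,EG) at d=367/10; branch lengths ABKMN→29/15, EG→317/20; new cluster ABEGKMN
final tree: ((((A:5/2,N:5/2):37/4,K:47/4):14/3,(B:9,M:9):89/12):29/15,(E:5/2,G:5/2):317/20)
total length: 1183/15

E,G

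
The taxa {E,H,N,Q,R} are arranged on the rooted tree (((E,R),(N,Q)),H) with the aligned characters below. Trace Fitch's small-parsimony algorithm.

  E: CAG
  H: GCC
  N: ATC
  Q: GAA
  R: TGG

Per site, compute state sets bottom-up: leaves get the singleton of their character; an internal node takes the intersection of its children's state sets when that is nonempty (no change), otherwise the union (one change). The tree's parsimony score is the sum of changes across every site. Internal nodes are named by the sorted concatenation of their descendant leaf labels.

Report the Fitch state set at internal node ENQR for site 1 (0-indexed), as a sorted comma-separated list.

A

site 0, node ER: E={C} ∪ R={T} → {C,T} (+1)
site 0, node NQ: N={A} ∪ Q={G} → {A,G} (+1)
site 0, node ENQR: ER={C,T} ∪ NQ={A,G} → {A,C,G,T} (+1)
site 0, node EHNQR: ENQR={A,C,G,T} ∩ H={G} → {G} (+0)
site 1, node ER: E={A} ∪ R={G} → {A,G} (+1)
site 1, node NQ: N={T} ∪ Q={A} → {A,T} (+1)
site 1, node ENQR: ER={A,G} ∩ NQ={A,T} → {A} (+0)
site 1, node EHNQR: ENQR={A} ∪ H={C} → {A,C} (+1)
site 2, node ER: E={G} ∩ R={G} → {G} (+0)
site 2, node NQ: N={C} ∪ Q={A} → {A,C} (+1)
site 2, node ENQR: ER={G} ∪ NQ={A,C} → {A,C,G} (+1)
site 2, node EHNQR: ENQR={A,C,G} ∩ H={C} → {C} (+0)
per-site changes: [3, 3, 2]; total = 8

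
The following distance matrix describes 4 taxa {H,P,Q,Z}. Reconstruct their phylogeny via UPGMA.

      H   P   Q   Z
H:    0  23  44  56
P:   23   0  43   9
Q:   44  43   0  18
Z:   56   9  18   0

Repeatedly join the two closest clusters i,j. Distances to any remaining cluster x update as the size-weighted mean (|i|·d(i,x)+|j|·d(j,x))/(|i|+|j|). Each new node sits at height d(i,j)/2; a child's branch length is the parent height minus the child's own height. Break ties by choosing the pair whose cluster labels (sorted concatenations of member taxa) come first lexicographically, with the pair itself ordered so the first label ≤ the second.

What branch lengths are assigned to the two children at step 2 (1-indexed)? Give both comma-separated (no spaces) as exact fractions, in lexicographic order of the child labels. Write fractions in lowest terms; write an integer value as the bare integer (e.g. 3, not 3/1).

iteration 1: select P,Z (d=9); attach at lengths (9/2, 9/2); label the merged cluster PZ
  updated: d(H,PZ)=79/2, d(PZ,Q)=61/2
iteration 2: select PZ,Q (d=61/2); attach at lengths (43/4, 61/4); label the merged cluster PQZ
  updated: d(H,PQZ)=41
iteration 3: select H,PQZ (d=41); attach at lengths (41/2, 21/4); label the merged cluster HPQZ
final tree: (H:41/2,((P:9/2,Z:9/2):43/4,Q:61/4):21/4)
total length: 243/4

43/4,61/4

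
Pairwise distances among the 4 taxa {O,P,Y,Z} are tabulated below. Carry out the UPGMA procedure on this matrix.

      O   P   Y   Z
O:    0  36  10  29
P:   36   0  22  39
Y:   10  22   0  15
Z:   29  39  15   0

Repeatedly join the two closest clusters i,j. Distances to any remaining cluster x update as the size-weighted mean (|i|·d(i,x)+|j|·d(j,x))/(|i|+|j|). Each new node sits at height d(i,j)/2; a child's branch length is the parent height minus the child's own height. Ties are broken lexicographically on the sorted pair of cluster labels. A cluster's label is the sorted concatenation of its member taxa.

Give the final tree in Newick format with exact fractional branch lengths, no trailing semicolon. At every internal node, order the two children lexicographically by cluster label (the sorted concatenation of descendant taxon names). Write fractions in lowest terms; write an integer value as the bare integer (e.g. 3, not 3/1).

1. join O+Y (d=10) ⇒ OY; edges |O|=5, |Y|=5
  updated: d(OY,P)=29, d(OY,Z)=22
2. join OY+Z (d=22) ⇒ OYZ; edges |OY|=6, |Z|=11
  updated: d(OYZ,P)=97/3
3. join OYZ+P (d=97/3) ⇒ OPYZ; edges |OYZ|=31/6, |P|=97/6
final tree: (((O:5,Y:5):6,Z:11):31/6,P:97/6)
total length: 145/3

(((O:5,Y:5):6,Z:11):31/6,P:97/6)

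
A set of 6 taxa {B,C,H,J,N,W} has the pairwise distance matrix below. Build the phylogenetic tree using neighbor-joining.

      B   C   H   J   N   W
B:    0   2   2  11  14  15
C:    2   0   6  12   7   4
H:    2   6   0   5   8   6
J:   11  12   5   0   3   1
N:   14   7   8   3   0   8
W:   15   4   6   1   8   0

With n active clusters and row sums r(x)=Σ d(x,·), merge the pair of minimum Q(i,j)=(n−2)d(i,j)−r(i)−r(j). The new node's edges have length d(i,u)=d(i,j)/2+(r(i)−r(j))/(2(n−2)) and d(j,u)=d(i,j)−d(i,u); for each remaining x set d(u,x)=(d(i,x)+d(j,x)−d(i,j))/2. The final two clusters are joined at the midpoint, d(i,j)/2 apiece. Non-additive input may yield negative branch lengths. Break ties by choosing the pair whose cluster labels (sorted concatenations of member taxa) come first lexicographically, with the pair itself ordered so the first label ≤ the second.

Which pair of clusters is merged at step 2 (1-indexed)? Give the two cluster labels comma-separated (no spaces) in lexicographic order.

BC,H

step 1: merge (B,C) at d=2, Q=-67; branch lengths B→21/8, C→-5/8; new cluster BC
  updated: d(BC,H)=3, d(BC,J)=21/2, d(BC,N)=19/2, d(BC,W)=17/2
step 2: merge (BC,H) at d=3, Q=-89/2; branch lengths BC→37/12, H→-1/12; new cluster BCH
  updated: d(BCH,J)=25/4, d(BCH,N)=29/4, d(BCH,W)=23/4
step 3: merge (BCH,N) at d=29/4, Q=-23; branch lengths BCH→31/8, N→27/8; new cluster BCHN
  updated: d(BCHN,J)=1, d(BCHN,W)=13/4
step 4: merge (BCHN,J) at d=1, Q=-21/4; branch lengths BCHN→13/8, J→-5/8; new cluster BCHJN
  updated: d(BCHJN,W)=13/8
step 5: merge (BCHJN,W) at d=13/8; branch lengths BCHJN→13/16, W→13/16; new cluster BCHJNW
final tree: (((((B:21/8,C:-5/8):37/12,H:-1/12):31/8,N:27/8):13/8,J:-5/8):13/16,W:13/16)
total length: 119/8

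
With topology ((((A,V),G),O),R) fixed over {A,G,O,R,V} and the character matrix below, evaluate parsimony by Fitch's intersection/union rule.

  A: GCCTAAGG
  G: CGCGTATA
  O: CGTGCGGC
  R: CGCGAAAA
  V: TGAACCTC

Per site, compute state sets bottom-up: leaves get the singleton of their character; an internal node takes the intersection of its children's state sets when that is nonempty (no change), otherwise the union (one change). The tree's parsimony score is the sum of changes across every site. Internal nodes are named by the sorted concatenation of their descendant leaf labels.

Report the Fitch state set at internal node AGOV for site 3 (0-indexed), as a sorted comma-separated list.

[col 0] AV: children A:{G}, V:{T} ∪→ {G,T}; cost 1
[col 0] AGV: children AV:{G,T}, G:{C} ∪→ {C,G,T}; cost 1
[col 0] AGOV: children AGV:{C,G,T}, O:{C} ∩→ {C}; cost 0
[col 0] AGORV: children AGOV:{C}, R:{C} ∩→ {C}; cost 0
[col 1] AV: children A:{C}, V:{G} ∪→ {C,G}; cost 1
[col 1] AGV: children AV:{C,G}, G:{G} ∩→ {G}; cost 0
[col 1] AGOV: children AGV:{G}, O:{G} ∩→ {G}; cost 0
[col 1] AGORV: children AGOV:{G}, R:{G} ∩→ {G}; cost 0
[col 2] AV: children A:{C}, V:{A} ∪→ {A,C}; cost 1
[col 2] AGV: children AV:{A,C}, G:{C} ∩→ {C}; cost 0
[col 2] AGOV: children AGV:{C}, O:{T} ∪→ {C,T}; cost 1
[col 2] AGORV: children AGOV:{C,T}, R:{C} ∩→ {C}; cost 0
[col 3] AV: children A:{T}, V:{A} ∪→ {A,T}; cost 1
[col 3] AGV: children AV:{A,T}, G:{G} ∪→ {A,G,T}; cost 1
[col 3] AGOV: children AGV:{A,G,T}, O:{G} ∩→ {G}; cost 0
[col 3] AGORV: children AGOV:{G}, R:{G} ∩→ {G}; cost 0
[col 4] AV: children A:{A}, V:{C} ∪→ {A,C}; cost 1
[col 4] AGV: children AV:{A,C}, G:{T} ∪→ {A,C,T}; cost 1
[col 4] AGOV: children AGV:{A,C,T}, O:{C} ∩→ {C}; cost 0
[col 4] AGORV: children AGOV:{C}, R:{A} ∪→ {A,C}; cost 1
[col 5] AV: children A:{A}, V:{C} ∪→ {A,C}; cost 1
[col 5] AGV: children AV:{A,C}, G:{A} ∩→ {A}; cost 0
[col 5] AGOV: children AGV:{A}, O:{G} ∪→ {A,G}; cost 1
[col 5] AGORV: children AGOV:{A,G}, R:{A} ∩→ {A}; cost 0
[col 6] AV: children A:{G}, V:{T} ∪→ {G,T}; cost 1
[col 6] AGV: children AV:{G,T}, G:{T} ∩→ {T}; cost 0
[col 6] AGOV: children AGV:{T}, O:{G} ∪→ {G,T}; cost 1
[col 6] AGORV: children AGOV:{G,T}, R:{A} ∪→ {A,G,T}; cost 1
[col 7] AV: children A:{G}, V:{C} ∪→ {C,G}; cost 1
[col 7] AGV: children AV:{C,G}, G:{A} ∪→ {A,C,G}; cost 1
[col 7] AGOV: children AGV:{A,C,G}, O:{C} ∩→ {C}; cost 0
[col 7] AGORV: children AGOV:{C}, R:{A} ∪→ {A,C}; cost 1
per-site changes: [2, 1, 2, 2, 3, 2, 3, 3]; total = 18

G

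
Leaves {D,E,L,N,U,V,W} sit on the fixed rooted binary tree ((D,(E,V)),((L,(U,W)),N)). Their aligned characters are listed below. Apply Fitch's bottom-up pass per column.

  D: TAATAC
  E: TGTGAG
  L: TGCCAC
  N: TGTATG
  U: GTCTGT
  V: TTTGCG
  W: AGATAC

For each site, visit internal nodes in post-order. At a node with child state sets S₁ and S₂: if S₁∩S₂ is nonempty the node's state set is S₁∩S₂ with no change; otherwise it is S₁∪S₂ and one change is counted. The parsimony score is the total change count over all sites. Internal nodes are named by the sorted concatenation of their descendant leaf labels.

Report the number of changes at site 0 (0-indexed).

2

site 0, node EV: E={T} ∩ V={T} → {T} (+0)
site 0, node DEV: D={T} ∩ EV={T} → {T} (+0)
site 0, node UW: U={G} ∪ W={A} → {A,G} (+1)
site 0, node LUW: L={T} ∪ UW={A,G} → {A,G,T} (+1)
site 0, node LNUW: LUW={A,G,T} ∩ N={T} → {T} (+0)
site 0, node DELNUVW: DEV={T} ∩ LNUW={T} → {T} (+0)
site 1, node EV: E={G} ∪ V={T} → {G,T} (+1)
site 1, node DEV: D={A} ∪ EV={G,T} → {A,G,T} (+1)
site 1, node UW: U={T} ∪ W={G} → {G,T} (+1)
site 1, node LUW: L={G} ∩ UW={G,T} → {G} (+0)
site 1, node LNUW: LUW={G} ∩ N={G} → {G} (+0)
site 1, node DELNUVW: DEV={A,G,T} ∩ LNUW={G} → {G} (+0)
site 2, node EV: E={T} ∩ V={T} → {T} (+0)
site 2, node DEV: D={A} ∪ EV={T} → {A,T} (+1)
site 2, node UW: U={C} ∪ W={A} → {A,C} (+1)
site 2, node LUW: L={C} ∩ UW={A,C} → {C} (+0)
site 2, node LNUW: LUW={C} ∪ N={T} → {C,T} (+1)
site 2, node DELNUVW: DEV={A,T} ∩ LNUW={C,T} → {T} (+0)
site 3, node EV: E={G} ∩ V={G} → {G} (+0)
site 3, node DEV: D={T} ∪ EV={G} → {G,T} (+1)
site 3, node UW: U={T} ∩ W={T} → {T} (+0)
site 3, node LUW: L={C} ∪ UW={T} → {C,T} (+1)
site 3, node LNUW: LUW={C,T} ∪ N={A} → {A,C,T} (+1)
site 3, node DELNUVW: DEV={G,T} ∩ LNUW={A,C,T} → {T} (+0)
site 4, node EV: E={A} ∪ V={C} → {A,C} (+1)
site 4, node DEV: D={A} ∩ EV={A,C} → {A} (+0)
site 4, node UW: U={G} ∪ W={A} → {A,G} (+1)
site 4, node LUW: L={A} ∩ UW={A,G} → {A} (+0)
site 4, node LNUW: LUW={A} ∪ N={T} → {A,T} (+1)
site 4, node DELNUVW: DEV={A} ∩ LNUW={A,T} → {A} (+0)
site 5, node EV: E={G} ∩ V={G} → {G} (+0)
site 5, node DEV: D={C} ∪ EV={G} → {C,G} (+1)
site 5, node UW: U={T} ∪ W={C} → {C,T} (+1)
site 5, node LUW: L={C} ∩ UW={C,T} → {C} (+0)
site 5, node LNUW: LUW={C} ∪ N={G} → {C,G} (+1)
site 5, node DELNUVW: DEV={C,G} ∩ LNUW={C,G} → {C,G} (+0)
per-site changes: [2, 3, 3, 3, 3, 3]; total = 17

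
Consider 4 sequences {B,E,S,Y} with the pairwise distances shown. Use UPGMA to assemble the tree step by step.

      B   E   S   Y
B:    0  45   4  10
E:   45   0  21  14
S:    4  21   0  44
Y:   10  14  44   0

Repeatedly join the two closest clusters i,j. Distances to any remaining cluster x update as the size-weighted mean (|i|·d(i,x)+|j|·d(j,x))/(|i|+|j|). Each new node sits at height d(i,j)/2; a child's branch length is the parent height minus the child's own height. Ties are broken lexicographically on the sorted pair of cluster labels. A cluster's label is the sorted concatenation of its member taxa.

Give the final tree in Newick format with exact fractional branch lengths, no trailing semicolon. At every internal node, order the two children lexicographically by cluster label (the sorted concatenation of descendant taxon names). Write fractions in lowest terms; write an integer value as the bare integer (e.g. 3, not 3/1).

1. join B+S (d=4) ⇒ BS; edges |B|=2, |S|=2
  updated: d(BS,E)=33, d(BS,Y)=27
2. join E+Y (d=14) ⇒ EY; edges |E|=7, |Y|=7
  updated: d(BS,EY)=30
3. join BS+EY (d=30) ⇒ BESY; edges |BS|=13, |EY|=8
final tree: ((B:2,S:2):13,(E:7,Y:7):8)
total length: 39

((B:2,S:2):13,(E:7,Y:7):8)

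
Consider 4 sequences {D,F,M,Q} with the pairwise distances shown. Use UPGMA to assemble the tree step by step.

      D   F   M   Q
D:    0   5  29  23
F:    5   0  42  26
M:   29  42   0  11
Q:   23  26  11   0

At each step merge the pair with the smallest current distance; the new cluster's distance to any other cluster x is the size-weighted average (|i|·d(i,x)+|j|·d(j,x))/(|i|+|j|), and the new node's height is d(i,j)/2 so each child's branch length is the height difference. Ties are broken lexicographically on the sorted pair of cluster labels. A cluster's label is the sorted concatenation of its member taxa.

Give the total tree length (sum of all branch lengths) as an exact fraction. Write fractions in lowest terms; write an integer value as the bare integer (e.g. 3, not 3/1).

step 1: merge (D,F) at d=5; branch lengths D→5/2, F→5/2; new cluster DF
  updated: d(DF,M)=71/2, d(DF,Q)=49/2
step 2: merge (M,Q) at d=11; branch lengths M→11/2, Q→11/2; new cluster MQ
  updated: d(DF,MQ)=30
step 3: merge (DF,MQ) at d=30; branch lengths DF→25/2, MQ→19/2; new cluster DFMQ
final tree: ((D:5/2,F:5/2):25/2,(M:11/2,Q:11/2):19/2)
total length: 38

38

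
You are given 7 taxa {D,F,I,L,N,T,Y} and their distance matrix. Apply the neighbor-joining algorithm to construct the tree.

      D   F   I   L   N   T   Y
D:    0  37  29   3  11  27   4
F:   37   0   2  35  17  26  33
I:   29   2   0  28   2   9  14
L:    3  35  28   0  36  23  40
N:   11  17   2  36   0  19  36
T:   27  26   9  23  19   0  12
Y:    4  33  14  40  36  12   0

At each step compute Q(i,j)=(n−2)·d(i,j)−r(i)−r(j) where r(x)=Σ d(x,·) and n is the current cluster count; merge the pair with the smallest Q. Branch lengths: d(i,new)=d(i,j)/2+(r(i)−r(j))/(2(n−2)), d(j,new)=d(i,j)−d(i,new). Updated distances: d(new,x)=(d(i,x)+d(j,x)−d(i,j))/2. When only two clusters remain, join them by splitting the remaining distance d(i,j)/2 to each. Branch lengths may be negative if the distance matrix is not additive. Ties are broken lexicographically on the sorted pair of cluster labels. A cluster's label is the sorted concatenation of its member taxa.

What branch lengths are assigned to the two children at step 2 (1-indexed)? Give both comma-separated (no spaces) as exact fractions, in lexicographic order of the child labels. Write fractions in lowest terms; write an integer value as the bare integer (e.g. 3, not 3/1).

iteration 1: select D,L (d=3, Q=-261); attach at lengths (-39/10, 69/10); label the merged cluster DL
  updated: d(DL,F)=69/2, d(DL,I)=27, d(DL,N)=22, d(DL,T)=47/2, d(DL,Y)=41/2
iteration 2: select DL,Y (d=41/2, Q=-161); attach at lengths (47/4, 35/4); label the merged cluster DLY
  updated: d(DLY,F)=47/2, d(DLY,I)=41/4, d(DLY,N)=75/4, d(DLY,T)=15/2
iteration 3: select DLY,T (d=15/2, Q=-99); attach at lengths (7/2, 4); label the merged cluster DLTY
  updated: d(DLTY,F)=21, d(DLTY,I)=47/8, d(DLTY,N)=121/8
iteration 4: select DLTY,N (d=121/8, Q=-367/8); attach at lengths (305/32, 179/32); label the merged cluster DLNTY
  updated: d(DLNTY,F)=183/16, d(DLNTY,I)=-29/8
iteration 5: select DLNTY,F (d=183/16, Q=-157/16); attach at lengths (93/32, 273/32); label the merged cluster DFLNTY
  updated: d(DFLNTY,I)=-209/32
iteration 6: select DFLNTY,I (d=-209/32); attach at lengths (-209/64, -209/64); label the merged cluster DFILNTY
final tree: ((((((D:-39/10,L:69/10):47/4,Y:35/4):7/2,T:4):305/32,N:179/32):93/32,F:273/32):-209/64,I:-209/64)
total length: 1633/32

47/4,35/4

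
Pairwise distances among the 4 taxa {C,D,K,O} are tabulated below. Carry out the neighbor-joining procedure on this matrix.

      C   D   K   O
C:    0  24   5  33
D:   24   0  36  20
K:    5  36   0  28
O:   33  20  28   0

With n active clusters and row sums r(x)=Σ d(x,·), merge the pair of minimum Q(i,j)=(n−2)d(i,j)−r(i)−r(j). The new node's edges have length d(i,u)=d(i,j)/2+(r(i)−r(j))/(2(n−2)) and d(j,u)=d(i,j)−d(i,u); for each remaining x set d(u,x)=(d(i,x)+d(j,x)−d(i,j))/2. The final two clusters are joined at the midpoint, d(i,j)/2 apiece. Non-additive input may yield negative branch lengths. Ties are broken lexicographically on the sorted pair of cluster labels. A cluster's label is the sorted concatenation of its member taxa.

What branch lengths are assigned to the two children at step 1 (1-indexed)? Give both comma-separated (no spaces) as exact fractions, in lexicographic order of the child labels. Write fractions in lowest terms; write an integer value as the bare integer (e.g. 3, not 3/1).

iteration 1: select C,K (d=5, Q=-121); attach at lengths (3/4, 17/4); label the merged cluster CK
  updated: d(CK,D)=55/2, d(CK,O)=28
iteration 2: select CK,D (d=55/2, Q=-151/2); attach at lengths (71/4, 39/4); label the merged cluster CDK
  updated: d(CDK,O)=41/4
iteration 3: select CDK,O (d=41/4); attach at lengths (41/8, 41/8); label the merged cluster CDKO
final tree: (((C:3/4,K:17/4):71/4,D:39/4):41/8,O:41/8)
total length: 171/4

3/4,17/4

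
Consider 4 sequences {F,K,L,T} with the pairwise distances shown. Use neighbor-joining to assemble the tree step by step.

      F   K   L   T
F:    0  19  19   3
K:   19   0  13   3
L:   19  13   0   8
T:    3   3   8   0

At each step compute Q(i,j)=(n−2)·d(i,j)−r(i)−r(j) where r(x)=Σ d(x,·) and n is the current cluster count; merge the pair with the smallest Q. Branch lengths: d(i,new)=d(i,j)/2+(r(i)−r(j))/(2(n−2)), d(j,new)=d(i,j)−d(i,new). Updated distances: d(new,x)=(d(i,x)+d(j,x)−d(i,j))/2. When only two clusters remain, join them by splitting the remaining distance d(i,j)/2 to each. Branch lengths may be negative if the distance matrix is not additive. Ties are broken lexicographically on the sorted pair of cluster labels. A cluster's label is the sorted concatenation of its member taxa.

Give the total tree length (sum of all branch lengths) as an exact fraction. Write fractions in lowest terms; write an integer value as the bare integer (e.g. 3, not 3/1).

1. join F+T (d=3, Q=-49) ⇒ FT; edges |F|=33/4, |T|=-21/4
  updated: d(FT,K)=19/2, d(FT,L)=12
2. join FT+K (d=19/2, Q=-69/2) ⇒ FKT; edges |FT|=17/4, |K|=21/4
  updated: d(FKT,L)=31/4
3. join FKT+L (d=31/4) ⇒ FKLT; edges |FKT|=31/8, |L|=31/8
final tree: (((F:33/4,T:-21/4):17/4,K:21/4):31/8,L:31/8)
total length: 81/4

81/4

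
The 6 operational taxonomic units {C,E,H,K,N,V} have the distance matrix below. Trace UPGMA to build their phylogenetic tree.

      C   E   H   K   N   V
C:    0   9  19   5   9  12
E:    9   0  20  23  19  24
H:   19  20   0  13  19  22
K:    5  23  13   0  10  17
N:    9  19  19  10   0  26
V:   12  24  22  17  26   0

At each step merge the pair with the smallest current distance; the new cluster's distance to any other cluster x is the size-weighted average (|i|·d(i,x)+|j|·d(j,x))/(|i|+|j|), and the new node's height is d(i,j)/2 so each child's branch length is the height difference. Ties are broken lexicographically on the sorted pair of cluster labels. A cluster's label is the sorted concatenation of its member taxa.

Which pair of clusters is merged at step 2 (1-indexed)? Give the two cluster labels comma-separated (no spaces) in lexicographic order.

step 1: merge (C,K) at d=5; branch lengths C→5/2, K→5/2; new cluster CK
  updated: d(CK,E)=16, d(CK,H)=16, d(CK,N)=19/2, d(CK,V)=29/2
step 2: merge (CK,N) at d=19/2; branch lengths CK→9/4, N→19/4; new cluster CKN
  updated: d(CKN,E)=17, d(CKN,H)=17, d(CKN,V)=55/3
step 3: merge (CKN,E) at d=17; branch lengths CKN→15/4, E→17/2; new cluster CEKN
  updated: d(CEKN,H)=71/4, d(CEKN,V)=79/4
step 4: merge (CEKN,H) at d=71/4; branch lengths CEKN→3/8, H→71/8; new cluster CEHKN
  updated: d(CEHKN,V)=101/5
step 5: merge (CEHKN,V) at d=101/5; branch lengths CEHKN→49/40, V→101/10; new cluster CEHKNV
final tree: (((((C:5/2,K:5/2):9/4,N:19/4):15/4,E:17/2):3/8,H:71/8):49/40,V:101/10)
total length: 1793/40

CK,N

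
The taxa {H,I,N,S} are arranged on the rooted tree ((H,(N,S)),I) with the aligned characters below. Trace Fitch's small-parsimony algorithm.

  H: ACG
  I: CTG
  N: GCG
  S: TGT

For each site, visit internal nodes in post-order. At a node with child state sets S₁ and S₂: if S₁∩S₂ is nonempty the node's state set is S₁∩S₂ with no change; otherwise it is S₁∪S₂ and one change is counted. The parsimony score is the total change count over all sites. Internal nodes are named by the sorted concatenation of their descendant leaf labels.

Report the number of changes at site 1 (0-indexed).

NS@0: {G} ∪ {T} = {G,T} (union, +1)
HNS@0: {A} ∪ {G,T} = {A,G,T} (union, +1)
HINS@0: {A,G,T} ∪ {C} = {A,C,G,T} (union, +1)
NS@1: {C} ∪ {G} = {C,G} (union, +1)
HNS@1: {C} ∩ {C,G} = {C} (intersection, +0)
HINS@1: {C} ∪ {T} = {C,T} (union, +1)
NS@2: {G} ∪ {T} = {G,T} (union, +1)
HNS@2: {G} ∩ {G,T} = {G} (intersection, +0)
HINS@2: {G} ∩ {G} = {G} (intersection, +0)
per-site changes: [3, 2, 1]; total = 6

2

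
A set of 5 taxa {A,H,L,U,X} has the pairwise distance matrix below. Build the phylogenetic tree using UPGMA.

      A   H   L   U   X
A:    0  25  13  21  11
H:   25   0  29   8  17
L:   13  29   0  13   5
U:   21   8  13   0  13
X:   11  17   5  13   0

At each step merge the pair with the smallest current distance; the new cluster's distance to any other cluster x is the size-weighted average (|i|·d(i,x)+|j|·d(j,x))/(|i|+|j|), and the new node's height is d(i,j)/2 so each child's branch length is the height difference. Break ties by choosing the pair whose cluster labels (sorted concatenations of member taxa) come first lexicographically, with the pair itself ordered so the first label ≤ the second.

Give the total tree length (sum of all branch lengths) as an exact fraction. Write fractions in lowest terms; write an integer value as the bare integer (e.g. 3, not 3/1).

193/6

1. join L+X (d=5) ⇒ LX; edges |L|=5/2, |X|=5/2
  updated: d(A,LX)=12, d(H,LX)=23, d(LX,U)=13
2. join H+U (d=8) ⇒ HU; edges |H|=4, |U|=4
  updated: d(A,HU)=23, d(HU,LX)=18
3. join A+LX (d=12) ⇒ ALX; edges |A|=6, |LX|=7/2
  updated: d(ALX,HU)=59/3
4. join ALX+HU (d=59/3) ⇒ AHLUX; edges |ALX|=23/6, |HU|=35/6
final tree: ((A:6,(L:5/2,X:5/2):7/2):23/6,(H:4,U:4):35/6)
total length: 193/6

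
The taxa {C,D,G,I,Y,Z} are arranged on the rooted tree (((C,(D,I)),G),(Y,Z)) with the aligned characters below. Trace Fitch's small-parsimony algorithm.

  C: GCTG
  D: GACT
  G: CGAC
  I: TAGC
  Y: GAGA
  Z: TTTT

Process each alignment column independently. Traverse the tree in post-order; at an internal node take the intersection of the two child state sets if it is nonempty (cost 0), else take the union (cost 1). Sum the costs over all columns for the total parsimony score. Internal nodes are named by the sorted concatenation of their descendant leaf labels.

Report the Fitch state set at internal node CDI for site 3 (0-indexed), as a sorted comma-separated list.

C,G,T

[col 0] DI: children D:{G}, I:{T} ∪→ {G,T}; cost 1
[col 0] CDI: children C:{G}, DI:{G,T} ∩→ {G}; cost 0
[col 0] CDGI: children CDI:{G}, G:{C} ∪→ {C,G}; cost 1
[col 0] YZ: children Y:{G}, Z:{T} ∪→ {G,T}; cost 1
[col 0] CDGIYZ: children CDGI:{C,G}, YZ:{G,T} ∩→ {G}; cost 0
[col 1] DI: children D:{A}, I:{A} ∩→ {A}; cost 0
[col 1] CDI: children C:{C}, DI:{A} ∪→ {A,C}; cost 1
[col 1] CDGI: children CDI:{A,C}, G:{G} ∪→ {A,C,G}; cost 1
[col 1] YZ: children Y:{A}, Z:{T} ∪→ {A,T}; cost 1
[col 1] CDGIYZ: children CDGI:{A,C,G}, YZ:{A,T} ∩→ {A}; cost 0
[col 2] DI: children D:{C}, I:{G} ∪→ {C,G}; cost 1
[col 2] CDI: children C:{T}, DI:{C,G} ∪→ {C,G,T}; cost 1
[col 2] CDGI: children CDI:{C,G,T}, G:{A} ∪→ {A,C,G,T}; cost 1
[col 2] YZ: children Y:{G}, Z:{T} ∪→ {G,T}; cost 1
[col 2] CDGIYZ: children CDGI:{A,C,G,T}, YZ:{G,T} ∩→ {G,T}; cost 0
[col 3] DI: children D:{T}, I:{C} ∪→ {C,T}; cost 1
[col 3] CDI: children C:{G}, DI:{C,T} ∪→ {C,G,T}; cost 1
[col 3] CDGI: children CDI:{C,G,T}, G:{C} ∩→ {C}; cost 0
[col 3] YZ: children Y:{A}, Z:{T} ∪→ {A,T}; cost 1
[col 3] CDGIYZ: children CDGI:{C}, YZ:{A,T} ∪→ {A,C,T}; cost 1
per-site changes: [3, 3, 4, 4]; total = 14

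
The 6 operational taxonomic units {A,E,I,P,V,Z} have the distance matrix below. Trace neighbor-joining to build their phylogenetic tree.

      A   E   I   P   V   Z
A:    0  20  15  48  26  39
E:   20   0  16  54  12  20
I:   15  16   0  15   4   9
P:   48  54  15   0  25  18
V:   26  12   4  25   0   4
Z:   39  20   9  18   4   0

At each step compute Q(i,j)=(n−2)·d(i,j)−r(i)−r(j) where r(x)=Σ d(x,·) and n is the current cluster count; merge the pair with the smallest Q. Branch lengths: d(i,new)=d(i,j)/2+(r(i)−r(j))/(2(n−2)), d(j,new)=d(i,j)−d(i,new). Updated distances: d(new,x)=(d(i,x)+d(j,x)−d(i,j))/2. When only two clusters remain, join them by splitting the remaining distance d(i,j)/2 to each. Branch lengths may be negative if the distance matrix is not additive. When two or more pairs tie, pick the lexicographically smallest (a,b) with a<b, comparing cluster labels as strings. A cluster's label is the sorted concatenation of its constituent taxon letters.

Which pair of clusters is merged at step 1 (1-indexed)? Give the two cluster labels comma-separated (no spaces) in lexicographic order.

1. join A+E (d=20, Q=-190) ⇒ AE; edges |A|=53/4, |E|=27/4
  updated: d(AE,I)=11/2, d(AE,P)=41, d(AE,V)=9, d(AE,Z)=39/2
2. join P+Z (d=18, Q=-191/2) ⇒ PZ; edges |P|=205/12, |Z|=11/12
  updated: d(AE,PZ)=85/4, d(I,PZ)=3, d(PZ,V)=11/2
3. join AE+I (d=11/2, Q=-149/4) ⇒ AEI; edges |AE|=137/16, |I|=-49/16
  updated: d(AEI,PZ)=75/8, d(AEI,V)=15/4
4. join AEI+PZ (d=75/8, Q=-149/8) ⇒ AEIPZ; edges |AEI|=61/16, |PZ|=89/16
  updated: d(AEIPZ,V)=-1/16
5. join AEIPZ+V (d=-1/16) ⇒ AEIPVZ; edges |AEIPZ|=-1/32, |V|=-1/32
final tree: ((((A:53/4,E:27/4):137/16,I:-49/16):61/16,(P:205/12,Z:11/12):89/16):-1/32,V:-1/32)
total length: 845/16

A,E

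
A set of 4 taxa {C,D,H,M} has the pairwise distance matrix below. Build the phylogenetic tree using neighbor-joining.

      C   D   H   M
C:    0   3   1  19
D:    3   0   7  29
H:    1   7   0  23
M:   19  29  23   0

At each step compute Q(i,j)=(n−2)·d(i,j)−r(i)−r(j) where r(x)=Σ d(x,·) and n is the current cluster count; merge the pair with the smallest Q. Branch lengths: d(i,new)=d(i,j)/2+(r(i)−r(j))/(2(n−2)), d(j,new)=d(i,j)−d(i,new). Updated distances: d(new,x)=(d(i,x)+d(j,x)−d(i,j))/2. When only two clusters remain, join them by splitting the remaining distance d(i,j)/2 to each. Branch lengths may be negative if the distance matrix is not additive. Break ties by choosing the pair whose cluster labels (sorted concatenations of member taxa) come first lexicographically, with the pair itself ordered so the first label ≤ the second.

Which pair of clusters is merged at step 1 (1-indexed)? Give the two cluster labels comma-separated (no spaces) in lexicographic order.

step 1: merge (C,D) at d=3, Q=-56; branch lengths C→-5/2, D→11/2; new cluster CD
  updated: d(CD,H)=5/2, d(CD,M)=45/2
step 2: merge (CD,H) at d=5/2, Q=-48; branch lengths CD→1, H→3/2; new cluster CDH
  updated: d(CDH,M)=43/2
step 3: merge (CDH,M) at d=43/2; branch lengths CDH→43/4, M→43/4; new cluster CDHM
final tree: (((C:-5/2,D:11/2):1,H:3/2):43/4,M:43/4)
total length: 27

C,D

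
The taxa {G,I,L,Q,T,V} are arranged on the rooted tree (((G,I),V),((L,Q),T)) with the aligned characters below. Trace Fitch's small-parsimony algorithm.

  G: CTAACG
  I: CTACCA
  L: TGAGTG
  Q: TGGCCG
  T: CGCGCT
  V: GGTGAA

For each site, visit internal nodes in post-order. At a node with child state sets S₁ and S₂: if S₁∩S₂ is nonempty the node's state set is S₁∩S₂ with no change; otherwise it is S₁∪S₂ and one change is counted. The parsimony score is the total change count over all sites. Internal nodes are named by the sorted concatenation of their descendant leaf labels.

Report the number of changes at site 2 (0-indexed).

3

[col 0] GI: children G:{C}, I:{C} ∩→ {C}; cost 0
[col 0] GIV: children GI:{C}, V:{G} ∪→ {C,G}; cost 1
[col 0] LQ: children L:{T}, Q:{T} ∩→ {T}; cost 0
[col 0] LQT: children LQ:{T}, T:{C} ∪→ {C,T}; cost 1
[col 0] GILQTV: children GIV:{C,G}, LQT:{C,T} ∩→ {C}; cost 0
[col 1] GI: children G:{T}, I:{T} ∩→ {T}; cost 0
[col 1] GIV: children GI:{T}, V:{G} ∪→ {G,T}; cost 1
[col 1] LQ: children L:{G}, Q:{G} ∩→ {G}; cost 0
[col 1] LQT: children LQ:{G}, T:{G} ∩→ {G}; cost 0
[col 1] GILQTV: children GIV:{G,T}, LQT:{G} ∩→ {G}; cost 0
[col 2] GI: children G:{A}, I:{A} ∩→ {A}; cost 0
[col 2] GIV: children GI:{A}, V:{T} ∪→ {A,T}; cost 1
[col 2] LQ: children L:{A}, Q:{G} ∪→ {A,G}; cost 1
[col 2] LQT: children LQ:{A,G}, T:{C} ∪→ {A,C,G}; cost 1
[col 2] GILQTV: children GIV:{A,T}, LQT:{A,C,G} ∩→ {A}; cost 0
[col 3] GI: children G:{A}, I:{C} ∪→ {A,C}; cost 1
[col 3] GIV: children GI:{A,C}, V:{G} ∪→ {A,C,G}; cost 1
[col 3] LQ: children L:{G}, Q:{C} ∪→ {C,G}; cost 1
[col 3] LQT: children LQ:{C,G}, T:{G} ∩→ {G}; cost 0
[col 3] GILQTV: children GIV:{A,C,G}, LQT:{G} ∩→ {G}; cost 0
[col 4] GI: children G:{C}, I:{C} ∩→ {C}; cost 0
[col 4] GIV: children GI:{C}, V:{A} ∪→ {A,C}; cost 1
[col 4] LQ: children L:{T}, Q:{C} ∪→ {C,T}; cost 1
[col 4] LQT: children LQ:{C,T}, T:{C} ∩→ {C}; cost 0
[col 4] GILQTV: children GIV:{A,C}, LQT:{C} ∩→ {C}; cost 0
[col 5] GI: children G:{G}, I:{A} ∪→ {A,G}; cost 1
[col 5] GIV: children GI:{A,G}, V:{A} ∩→ {A}; cost 0
[col 5] LQ: children L:{G}, Q:{G} ∩→ {G}; cost 0
[col 5] LQT: children LQ:{G}, T:{T} ∪→ {G,T}; cost 1
[col 5] GILQTV: children GIV:{A}, LQT:{G,T} ∪→ {A,G,T}; cost 1
per-site changes: [2, 1, 3, 3, 2, 3]; total = 14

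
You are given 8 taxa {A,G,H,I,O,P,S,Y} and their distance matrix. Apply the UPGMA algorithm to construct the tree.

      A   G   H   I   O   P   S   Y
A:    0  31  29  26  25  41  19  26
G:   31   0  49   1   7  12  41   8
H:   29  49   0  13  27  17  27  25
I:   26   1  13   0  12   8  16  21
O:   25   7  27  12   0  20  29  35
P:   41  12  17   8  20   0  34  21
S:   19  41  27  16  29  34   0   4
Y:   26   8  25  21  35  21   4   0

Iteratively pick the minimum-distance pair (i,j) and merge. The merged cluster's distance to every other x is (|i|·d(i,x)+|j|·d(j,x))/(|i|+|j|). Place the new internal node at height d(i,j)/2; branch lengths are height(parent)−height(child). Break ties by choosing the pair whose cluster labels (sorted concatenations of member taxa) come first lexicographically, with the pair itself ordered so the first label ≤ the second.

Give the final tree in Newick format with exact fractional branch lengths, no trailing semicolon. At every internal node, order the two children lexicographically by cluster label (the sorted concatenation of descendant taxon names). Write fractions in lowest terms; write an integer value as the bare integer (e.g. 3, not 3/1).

((A:45/4,(S:2,Y:2):37/4):143/60,((((G:1/2,I:1/2):17/4,O:19/4):23/12,P:20/3):79/12,H:53/4):23/60)

iteration 1: select G,I (d=1); attach at lengths (1/2, 1/2); label the merged cluster GI
  updated: d(A,GI)=57/2, d(GI,H)=31, d(GI,O)=19/2, d(GI,P)=10, d(GI,S)=57/2, d(GI,Y)=29/2
iteration 2: select S,Y (d=4); attach at lengths (2, 2); label the merged cluster SY
  updated: d(A,SY)=45/2, d(GI,SY)=43/2, d(H,SY)=26, d(O,SY)=32, d(P,SY)=55/2
iteration 3: select GI,O (d=19/2); attach at lengths (17/4, 19/4); label the merged cluster GIO
  updated: d(A,GIO)=82/3, d(GIO,H)=89/3, d(GIO,P)=40/3, d(GIO,SY)=25
iteration 4: select GIO,P (d=40/3); attach at lengths (23/12, 20/3); label the merged cluster GIOP
  updated: d(A,GIOP)=123/4, d(GIOP,H)=53/2, d(GIOP,SY)=205/8
iteration 5: select A,SY (d=45/2); attach at lengths (45/4, 37/4); label the merged cluster ASY
  updated: d(ASY,GIOP)=82/3, d(ASY,H)=27
iteration 6: select GIOP,H (d=53/2); attach at lengths (79/12, 53/4); label the merged cluster GHIOP
  updated: d(ASY,GHIOP)=409/15
iteration 7: select ASY,GHIOP (d=409/15); attach at lengths (143/60, 23/60); label the merged cluster AGHIOPSY
final tree: ((A:45/4,(S:2,Y:2):37/4):143/60,((((G:1/2,I:1/2):17/4,O:19/4):23/12,P:20/3):79/12,H:53/4):23/60)
total length: 3941/60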